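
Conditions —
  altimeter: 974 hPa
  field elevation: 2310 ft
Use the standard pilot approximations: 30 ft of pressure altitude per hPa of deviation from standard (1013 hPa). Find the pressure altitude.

Pressure correction = (1013 − 974) × 30 = +1170 ft.
Pressure altitude = 2310 + (+1170) = 3480 ft.

3480 ft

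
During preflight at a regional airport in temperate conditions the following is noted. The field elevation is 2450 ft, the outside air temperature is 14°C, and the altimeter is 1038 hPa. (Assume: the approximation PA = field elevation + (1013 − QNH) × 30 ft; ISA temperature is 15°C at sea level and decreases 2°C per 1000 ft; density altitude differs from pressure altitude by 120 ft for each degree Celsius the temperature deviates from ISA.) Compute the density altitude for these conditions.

Pressure altitude = 2450 + (1013 − 1038) × 30 = 2450 + (-750) = 1700 ft.
ISA temperature at 1700 ft = 15 − 2 × (1700/1000) = 11.6°C.
ISA deviation = 14 − 11.6 = +2.4°C.
Density altitude = 1700 + 120 × (2.4) = 1988 ft.

1988 ft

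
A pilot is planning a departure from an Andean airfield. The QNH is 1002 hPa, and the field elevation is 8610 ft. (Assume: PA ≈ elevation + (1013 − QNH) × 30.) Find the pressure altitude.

Pressure correction = (1013 − 1002) × 30 = +330 ft.
Pressure altitude = 8610 + (+330) = 8940 ft.

8940 ft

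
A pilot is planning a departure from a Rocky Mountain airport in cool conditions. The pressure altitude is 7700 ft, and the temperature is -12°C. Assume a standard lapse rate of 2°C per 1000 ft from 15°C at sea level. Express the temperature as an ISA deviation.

ISA-11.6°C

ISA temperature at 7700 ft = 15 − 2 × (7700/1000) = -0.4°C.
Deviation = OAT − ISA = -12 − (-0.4) = -11.6°C.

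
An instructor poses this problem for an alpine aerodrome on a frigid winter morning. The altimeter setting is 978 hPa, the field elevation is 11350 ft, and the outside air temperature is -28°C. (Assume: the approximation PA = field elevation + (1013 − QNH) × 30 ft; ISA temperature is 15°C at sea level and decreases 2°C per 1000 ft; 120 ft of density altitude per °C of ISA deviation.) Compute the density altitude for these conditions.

Pressure altitude = 11350 + (1013 − 978) × 30 = 11350 + (+1050) = 12400 ft.
ISA temperature at 12400 ft = 15 − 2 × (12400/1000) = -9.8°C.
ISA deviation = -28 − (-9.8) = -18.2°C.
Density altitude = 12400 + 120 × (-18.2) = 10216 ft.

10216 ft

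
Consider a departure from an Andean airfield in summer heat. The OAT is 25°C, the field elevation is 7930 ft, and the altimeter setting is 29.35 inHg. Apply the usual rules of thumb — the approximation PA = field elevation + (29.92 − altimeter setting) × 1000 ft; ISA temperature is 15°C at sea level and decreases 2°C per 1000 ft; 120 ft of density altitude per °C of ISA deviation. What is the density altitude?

Pressure altitude = 7930 + (29.92 − 29.35) × 1000 = 7930 + (+570) = 8500 ft.
ISA temperature at 8500 ft = 15 − 2 × (8500/1000) = -2°C.
ISA deviation = 25 − (-2) = +27°C.
Density altitude = 8500 + 120 × (27) = 11740 ft.

11740 ft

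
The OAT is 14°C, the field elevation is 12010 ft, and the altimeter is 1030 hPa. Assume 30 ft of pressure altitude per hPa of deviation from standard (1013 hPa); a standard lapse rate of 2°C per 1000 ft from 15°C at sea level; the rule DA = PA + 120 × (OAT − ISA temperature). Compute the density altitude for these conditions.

Pressure altitude = 12010 + (1013 − 1030) × 30 = 12010 + (-510) = 11500 ft.
ISA temperature at 11500 ft = 15 − 2 × (11500/1000) = -8°C.
ISA deviation = 14 − (-8) = +22°C.
Density altitude = 11500 + 120 × (22) = 14140 ft.

14140 ft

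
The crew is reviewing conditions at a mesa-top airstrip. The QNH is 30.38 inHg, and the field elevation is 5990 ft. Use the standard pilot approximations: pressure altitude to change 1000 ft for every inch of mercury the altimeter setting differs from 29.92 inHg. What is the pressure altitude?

5530 ft

Pressure correction = (29.92 − 30.38) × 1000 = -460 ft.
Pressure altitude = 5990 + (-460) = 5530 ft.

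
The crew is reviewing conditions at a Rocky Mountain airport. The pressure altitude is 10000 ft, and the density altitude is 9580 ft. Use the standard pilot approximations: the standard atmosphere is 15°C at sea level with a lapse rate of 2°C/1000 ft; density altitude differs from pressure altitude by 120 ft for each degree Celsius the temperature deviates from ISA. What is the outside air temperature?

-8.5°C

Density altitude − pressure altitude = 9580 − 10000 = -420 ft.
At 120 ft/°C that is an ISA deviation of -420/120 = -3.5°C.
ISA temperature at 10000 ft = 15 − 2 × (10000/1000) = -5°C.
OAT = ISA + deviation = -5 + (-3.5) = -8.5°C.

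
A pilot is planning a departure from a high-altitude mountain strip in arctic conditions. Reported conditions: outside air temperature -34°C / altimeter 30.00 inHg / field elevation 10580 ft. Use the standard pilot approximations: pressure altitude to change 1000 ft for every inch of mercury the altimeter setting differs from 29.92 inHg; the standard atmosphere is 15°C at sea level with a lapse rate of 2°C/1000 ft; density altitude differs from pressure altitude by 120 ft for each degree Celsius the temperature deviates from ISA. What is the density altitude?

7140 ft

Pressure altitude = 10580 + (29.92 − 30.00) × 1000 = 10580 + (-80) = 10500 ft.
ISA temperature at 10500 ft = 15 − 2 × (10500/1000) = -6°C.
ISA deviation = -34 − (-6) = -28°C.
Density altitude = 10500 + 120 × (-28) = 7140 ft.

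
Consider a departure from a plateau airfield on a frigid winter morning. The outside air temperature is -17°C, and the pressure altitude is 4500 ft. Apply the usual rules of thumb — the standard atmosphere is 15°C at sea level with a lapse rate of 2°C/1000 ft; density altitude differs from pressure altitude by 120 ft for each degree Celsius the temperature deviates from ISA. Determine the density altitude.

1740 ft

ISA temperature at 4500 ft = 15 − 2 × (4500/1000) = 6°C.
ISA deviation = -17 − 6 = -23°C.
Density altitude = 4500 + 120 × (-23) = 4500 + (-2760) = 1740 ft.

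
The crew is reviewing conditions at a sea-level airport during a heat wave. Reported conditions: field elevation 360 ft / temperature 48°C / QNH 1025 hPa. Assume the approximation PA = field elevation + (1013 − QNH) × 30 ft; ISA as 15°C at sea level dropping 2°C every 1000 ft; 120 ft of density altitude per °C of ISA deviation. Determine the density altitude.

Pressure altitude = 360 + (1013 − 1025) × 30 = 360 + (-360) = 0 ft.
ISA temperature at 0 ft = 15 − 2 × (0/1000) = 15°C.
ISA deviation = 48 − 15 = +33°C.
Density altitude = 0 + 120 × (33) = 3960 ft.

3960 ft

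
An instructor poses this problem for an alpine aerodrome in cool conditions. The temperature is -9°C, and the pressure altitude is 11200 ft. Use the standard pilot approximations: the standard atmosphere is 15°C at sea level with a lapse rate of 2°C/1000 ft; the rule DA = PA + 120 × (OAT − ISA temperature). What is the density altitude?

11008 ft

ISA temperature at 11200 ft = 15 − 2 × (11200/1000) = -7.4°C.
ISA deviation = -9 − (-7.4) = -1.6°C.
Density altitude = 11200 + 120 × (-1.6) = 11200 + (-192) = 11008 ft.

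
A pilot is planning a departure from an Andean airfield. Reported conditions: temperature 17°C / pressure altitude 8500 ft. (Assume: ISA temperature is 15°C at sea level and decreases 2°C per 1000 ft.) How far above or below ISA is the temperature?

ISA temperature at 8500 ft = 15 − 2 × (8500/1000) = -2°C.
Deviation = OAT − ISA = 17 − (-2) = +19°C.

ISA+19°C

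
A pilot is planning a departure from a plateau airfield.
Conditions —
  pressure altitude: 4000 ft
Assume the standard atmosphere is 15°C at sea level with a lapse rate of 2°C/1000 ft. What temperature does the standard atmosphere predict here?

7°C

ISA temperature = 15 − 2 × (4000/1000) = 15 − 8 = 7°C.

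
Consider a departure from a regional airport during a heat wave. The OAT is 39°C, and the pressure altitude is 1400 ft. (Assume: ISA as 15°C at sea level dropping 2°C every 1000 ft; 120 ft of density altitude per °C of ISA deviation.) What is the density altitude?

ISA temperature at 1400 ft = 15 − 2 × (1400/1000) = 12.2°C.
ISA deviation = 39 − 12.2 = +26.8°C.
Density altitude = 1400 + 120 × (26.8) = 1400 + (+3216) = 4616 ft.

4616 ft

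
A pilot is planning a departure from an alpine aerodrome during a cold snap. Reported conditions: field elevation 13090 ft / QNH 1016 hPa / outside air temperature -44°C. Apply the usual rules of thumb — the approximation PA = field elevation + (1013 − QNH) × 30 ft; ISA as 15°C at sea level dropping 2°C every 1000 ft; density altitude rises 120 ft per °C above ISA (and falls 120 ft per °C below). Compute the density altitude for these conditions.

Pressure altitude = 13090 + (1013 − 1016) × 30 = 13090 + (-90) = 13000 ft.
ISA temperature at 13000 ft = 15 − 2 × (13000/1000) = -11°C.
ISA deviation = -44 − (-11) = -33°C.
Density altitude = 13000 + 120 × (-33) = 9040 ft.

9040 ft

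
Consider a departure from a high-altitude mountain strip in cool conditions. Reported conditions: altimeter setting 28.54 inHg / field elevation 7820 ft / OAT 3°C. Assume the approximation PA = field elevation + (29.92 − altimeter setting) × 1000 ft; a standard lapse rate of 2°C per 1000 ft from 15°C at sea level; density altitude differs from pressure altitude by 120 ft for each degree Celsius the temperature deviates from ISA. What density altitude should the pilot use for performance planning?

Pressure altitude = 7820 + (29.92 − 28.54) × 1000 = 7820 + (+1380) = 9200 ft.
ISA temperature at 9200 ft = 15 − 2 × (9200/1000) = -3.4°C.
ISA deviation = 3 − (-3.4) = +6.4°C.
Density altitude = 9200 + 120 × (6.4) = 9968 ft.

9968 ft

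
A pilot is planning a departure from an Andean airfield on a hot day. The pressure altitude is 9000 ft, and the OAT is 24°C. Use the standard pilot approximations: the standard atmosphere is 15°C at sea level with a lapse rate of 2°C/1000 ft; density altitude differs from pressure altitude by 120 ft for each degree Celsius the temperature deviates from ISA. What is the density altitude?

ISA temperature at 9000 ft = 15 − 2 × (9000/1000) = -3°C.
ISA deviation = 24 − (-3) = +27°C.
Density altitude = 9000 + 120 × (27) = 9000 + (+3240) = 12240 ft.

12240 ft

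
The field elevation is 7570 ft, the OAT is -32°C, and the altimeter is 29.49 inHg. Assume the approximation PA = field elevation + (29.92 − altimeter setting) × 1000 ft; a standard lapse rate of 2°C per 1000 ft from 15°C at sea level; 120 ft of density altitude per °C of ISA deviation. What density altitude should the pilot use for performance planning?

Pressure altitude = 7570 + (29.92 − 29.49) × 1000 = 7570 + (+430) = 8000 ft.
ISA temperature at 8000 ft = 15 − 2 × (8000/1000) = -1°C.
ISA deviation = -32 − (-1) = -31°C.
Density altitude = 8000 + 120 × (-31) = 4280 ft.

4280 ft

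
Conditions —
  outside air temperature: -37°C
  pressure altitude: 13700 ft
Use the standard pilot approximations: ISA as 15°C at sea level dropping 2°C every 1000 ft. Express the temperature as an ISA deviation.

ISA temperature at 13700 ft = 15 − 2 × (13700/1000) = -12.4°C.
Deviation = OAT − ISA = -37 − (-12.4) = -24.6°C.

ISA-24.6°C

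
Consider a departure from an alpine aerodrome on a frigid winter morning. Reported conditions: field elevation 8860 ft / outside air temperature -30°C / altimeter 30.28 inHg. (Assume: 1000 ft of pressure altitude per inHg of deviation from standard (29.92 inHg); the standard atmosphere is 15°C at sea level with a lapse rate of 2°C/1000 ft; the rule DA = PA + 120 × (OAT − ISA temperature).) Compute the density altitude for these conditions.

Pressure altitude = 8860 + (29.92 − 30.28) × 1000 = 8860 + (-360) = 8500 ft.
ISA temperature at 8500 ft = 15 − 2 × (8500/1000) = -2°C.
ISA deviation = -30 − (-2) = -28°C.
Density altitude = 8500 + 120 × (-28) = 5140 ft.

5140 ft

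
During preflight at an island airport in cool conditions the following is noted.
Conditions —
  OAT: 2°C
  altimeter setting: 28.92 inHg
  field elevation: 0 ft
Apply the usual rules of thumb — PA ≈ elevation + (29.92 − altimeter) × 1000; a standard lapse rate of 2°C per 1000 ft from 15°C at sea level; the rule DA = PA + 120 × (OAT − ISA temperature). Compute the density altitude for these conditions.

-320 ft

Pressure altitude = 0 + (29.92 − 28.92) × 1000 = 0 + (+1000) = 1000 ft.
ISA temperature at 1000 ft = 15 − 2 × (1000/1000) = 13°C.
ISA deviation = 2 − 13 = -11°C.
Density altitude = 1000 + 120 × (-11) = -320 ft.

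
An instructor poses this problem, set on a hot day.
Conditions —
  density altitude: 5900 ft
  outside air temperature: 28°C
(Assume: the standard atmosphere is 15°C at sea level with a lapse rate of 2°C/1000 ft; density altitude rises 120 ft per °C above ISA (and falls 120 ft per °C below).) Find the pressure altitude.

DA = PA + 120 × (OAT − (15 − 2·PA/1000)) = PA + 120·OAT − 1800 + 0.24·PA = 1.24·PA + 120·OAT − 1800.
So 1.24·PA = 5900 − 120 × 28 + 1800 = 4340.
PA = 4340 / 1.24 = 3500 ft.

3500 ft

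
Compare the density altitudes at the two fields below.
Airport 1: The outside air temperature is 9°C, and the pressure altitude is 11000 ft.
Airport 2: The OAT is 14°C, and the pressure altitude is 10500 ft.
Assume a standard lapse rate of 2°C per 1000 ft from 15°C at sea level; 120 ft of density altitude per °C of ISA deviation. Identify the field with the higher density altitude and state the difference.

Airport 1: ISA temp = -7°C, deviation +16°C, DA = 11000 + 120 × 16 = 12920 ft.
Airport 2: ISA temp = -6°C, deviation +20°C, DA = 10500 + 120 × 20 = 12900 ft.
Airport 1 is higher by 12920 − 12900 = 20 ft.

Airport 1 by 20 ft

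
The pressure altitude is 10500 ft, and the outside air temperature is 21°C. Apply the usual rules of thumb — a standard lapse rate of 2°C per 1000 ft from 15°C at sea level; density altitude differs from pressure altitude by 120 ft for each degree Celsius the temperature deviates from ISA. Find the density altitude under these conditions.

ISA temperature at 10500 ft = 15 − 2 × (10500/1000) = -6°C.
ISA deviation = 21 − (-6) = +27°C.
Density altitude = 10500 + 120 × (27) = 10500 + (+3240) = 13740 ft.

13740 ft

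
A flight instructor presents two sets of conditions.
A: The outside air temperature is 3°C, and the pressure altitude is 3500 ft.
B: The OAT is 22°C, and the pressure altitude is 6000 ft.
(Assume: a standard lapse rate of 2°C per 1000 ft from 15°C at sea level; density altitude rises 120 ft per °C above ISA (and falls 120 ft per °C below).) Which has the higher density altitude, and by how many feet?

A: ISA temp = 8°C, deviation -5°C, DA = 3500 + 120 × (-5) = 2900 ft.
B: ISA temp = 3°C, deviation +19°C, DA = 6000 + 120 × 19 = 8280 ft.
B is higher by 8280 − 2900 = 5380 ft.

B by 5380 ft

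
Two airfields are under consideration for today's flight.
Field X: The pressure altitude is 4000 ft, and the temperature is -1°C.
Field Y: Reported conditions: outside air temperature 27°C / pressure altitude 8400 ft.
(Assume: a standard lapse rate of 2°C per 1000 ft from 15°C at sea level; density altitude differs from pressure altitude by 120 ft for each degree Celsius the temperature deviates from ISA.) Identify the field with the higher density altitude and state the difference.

Field Y by 8816 ft

Field X: ISA temp = 7°C, deviation -8°C, DA = 4000 + 120 × (-8) = 3040 ft.
Field Y: ISA temp = -1.8°C, deviation +28.8°C, DA = 8400 + 120 × 28.8 = 11856 ft.
Field Y is higher by 11856 − 3040 = 8816 ft.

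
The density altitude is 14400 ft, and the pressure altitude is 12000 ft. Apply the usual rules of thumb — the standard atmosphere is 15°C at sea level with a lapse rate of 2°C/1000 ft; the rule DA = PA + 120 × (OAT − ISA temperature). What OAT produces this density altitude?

11°C

Density altitude − pressure altitude = 14400 − 12000 = +2400 ft.
At 120 ft/°C that is an ISA deviation of 2400/120 = +20°C.
ISA temperature at 12000 ft = 15 − 2 × (12000/1000) = -9°C.
OAT = ISA + deviation = -9 + (+20) = 11°C.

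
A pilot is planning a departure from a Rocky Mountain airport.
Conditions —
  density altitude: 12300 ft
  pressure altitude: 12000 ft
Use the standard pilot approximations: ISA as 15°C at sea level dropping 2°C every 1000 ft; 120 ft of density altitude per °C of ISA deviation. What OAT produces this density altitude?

Density altitude − pressure altitude = 12300 − 12000 = +300 ft.
At 120 ft/°C that is an ISA deviation of 300/120 = +2.5°C.
ISA temperature at 12000 ft = 15 − 2 × (12000/1000) = -9°C.
OAT = ISA + deviation = -9 + (+2.5) = -6.5°C.

-6.5°C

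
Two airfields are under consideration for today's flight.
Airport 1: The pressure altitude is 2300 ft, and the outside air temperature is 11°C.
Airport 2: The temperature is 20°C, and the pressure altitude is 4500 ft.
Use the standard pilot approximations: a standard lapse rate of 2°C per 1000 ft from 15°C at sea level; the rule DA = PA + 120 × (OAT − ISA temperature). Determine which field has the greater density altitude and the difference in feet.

Airport 1: ISA temp = 10.4°C, deviation +0.6°C, DA = 2300 + 120 × 0.6 = 2372 ft.
Airport 2: ISA temp = 6°C, deviation +14°C, DA = 4500 + 120 × 14 = 6180 ft.
Airport 2 is higher by 6180 − 2372 = 3808 ft.

Airport 2 by 3808 ft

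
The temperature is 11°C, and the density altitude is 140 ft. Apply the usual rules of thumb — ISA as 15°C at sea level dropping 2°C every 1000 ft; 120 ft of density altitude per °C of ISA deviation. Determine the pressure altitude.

DA = PA + 120 × (OAT − (15 − 2·PA/1000)) = PA + 120·OAT − 1800 + 0.24·PA = 1.24·PA + 120·OAT − 1800.
So 1.24·PA = 140 − 120 × 11 + 1800 = 620.
PA = 620 / 1.24 = 500 ft.

500 ft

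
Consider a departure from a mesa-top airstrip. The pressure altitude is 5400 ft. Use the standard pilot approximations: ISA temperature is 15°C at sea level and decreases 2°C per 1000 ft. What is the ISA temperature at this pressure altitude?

ISA temperature = 15 − 2 × (5400/1000) = 15 − 10.8 = 4.2°C.

4.2°C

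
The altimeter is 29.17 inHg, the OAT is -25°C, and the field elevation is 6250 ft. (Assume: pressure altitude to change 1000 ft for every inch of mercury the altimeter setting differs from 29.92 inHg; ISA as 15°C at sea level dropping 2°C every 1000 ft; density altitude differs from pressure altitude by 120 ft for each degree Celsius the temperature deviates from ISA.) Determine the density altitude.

Pressure altitude = 6250 + (29.92 − 29.17) × 1000 = 6250 + (+750) = 7000 ft.
ISA temperature at 7000 ft = 15 − 2 × (7000/1000) = 1°C.
ISA deviation = -25 − 1 = -26°C.
Density altitude = 7000 + 120 × (-26) = 3880 ft.

3880 ft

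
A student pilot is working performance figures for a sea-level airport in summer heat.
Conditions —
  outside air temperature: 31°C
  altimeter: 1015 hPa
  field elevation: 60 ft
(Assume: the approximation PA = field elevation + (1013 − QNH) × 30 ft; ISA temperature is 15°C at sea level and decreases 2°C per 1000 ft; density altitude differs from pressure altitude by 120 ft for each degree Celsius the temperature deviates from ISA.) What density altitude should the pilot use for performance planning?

1920 ft

Pressure altitude = 60 + (1013 − 1015) × 30 = 60 + (-60) = 0 ft.
ISA temperature at 0 ft = 15 − 2 × (0/1000) = 15°C.
ISA deviation = 31 − 15 = +16°C.
Density altitude = 0 + 120 × (16) = 1920 ft.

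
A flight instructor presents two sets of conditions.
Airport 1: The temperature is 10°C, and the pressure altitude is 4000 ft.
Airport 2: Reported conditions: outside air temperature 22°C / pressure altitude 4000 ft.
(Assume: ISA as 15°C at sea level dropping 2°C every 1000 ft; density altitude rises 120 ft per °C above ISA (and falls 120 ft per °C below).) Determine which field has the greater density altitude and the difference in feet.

Airport 2 by 1440 ft

Airport 1: ISA temp = 7°C, deviation +3°C, DA = 4000 + 120 × 3 = 4360 ft.
Airport 2: ISA temp = 7°C, deviation +15°C, DA = 4000 + 120 × 15 = 5800 ft.
Airport 2 is higher by 5800 − 4360 = 1440 ft.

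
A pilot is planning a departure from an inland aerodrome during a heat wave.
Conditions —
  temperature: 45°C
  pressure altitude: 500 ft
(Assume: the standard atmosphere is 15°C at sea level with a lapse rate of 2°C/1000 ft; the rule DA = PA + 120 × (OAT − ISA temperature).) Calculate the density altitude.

ISA temperature at 500 ft = 15 − 2 × (500/1000) = 14°C.
ISA deviation = 45 − 14 = +31°C.
Density altitude = 500 + 120 × (31) = 500 + (+3720) = 4220 ft.

4220 ft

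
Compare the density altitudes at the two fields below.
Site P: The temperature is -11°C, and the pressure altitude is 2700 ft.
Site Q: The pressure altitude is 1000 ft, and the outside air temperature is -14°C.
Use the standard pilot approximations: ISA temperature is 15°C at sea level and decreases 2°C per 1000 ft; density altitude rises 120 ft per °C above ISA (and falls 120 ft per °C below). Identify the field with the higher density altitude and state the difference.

Site P: ISA temp = 9.6°C, deviation -20.6°C, DA = 2700 + 120 × (-20.6) = 228 ft.
Site Q: ISA temp = 13°C, deviation -27°C, DA = 1000 + 120 × (-27) = -2240 ft.
Site P is higher by 228 − (-2240) = 2468 ft.

Site P by 2468 ft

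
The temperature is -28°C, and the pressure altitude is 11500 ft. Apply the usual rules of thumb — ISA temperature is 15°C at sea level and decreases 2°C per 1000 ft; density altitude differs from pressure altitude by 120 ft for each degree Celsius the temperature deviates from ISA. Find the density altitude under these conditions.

9100 ft

ISA temperature at 11500 ft = 15 − 2 × (11500/1000) = -8°C.
ISA deviation = -28 − (-8) = -20°C.
Density altitude = 11500 + 120 × (-20) = 11500 + (-2400) = 9100 ft.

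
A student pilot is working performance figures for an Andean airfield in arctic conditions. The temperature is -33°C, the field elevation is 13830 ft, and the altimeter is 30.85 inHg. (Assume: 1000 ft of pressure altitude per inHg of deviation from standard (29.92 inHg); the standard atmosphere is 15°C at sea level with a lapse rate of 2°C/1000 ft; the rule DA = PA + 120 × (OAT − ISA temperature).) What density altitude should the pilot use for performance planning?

10236 ft

Pressure altitude = 13830 + (29.92 − 30.85) × 1000 = 13830 + (-930) = 12900 ft.
ISA temperature at 12900 ft = 15 − 2 × (12900/1000) = -10.8°C.
ISA deviation = -33 − (-10.8) = -22.2°C.
Density altitude = 12900 + 120 × (-22.2) = 10236 ft.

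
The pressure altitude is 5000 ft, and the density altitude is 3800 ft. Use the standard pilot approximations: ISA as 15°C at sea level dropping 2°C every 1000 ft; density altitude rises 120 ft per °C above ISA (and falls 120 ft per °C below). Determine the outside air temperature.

Density altitude − pressure altitude = 3800 − 5000 = -1200 ft.
At 120 ft/°C that is an ISA deviation of -1200/120 = -10°C.
ISA temperature at 5000 ft = 15 − 2 × (5000/1000) = 5°C.
OAT = ISA + deviation = 5 + (-10) = -5°C.

-5°C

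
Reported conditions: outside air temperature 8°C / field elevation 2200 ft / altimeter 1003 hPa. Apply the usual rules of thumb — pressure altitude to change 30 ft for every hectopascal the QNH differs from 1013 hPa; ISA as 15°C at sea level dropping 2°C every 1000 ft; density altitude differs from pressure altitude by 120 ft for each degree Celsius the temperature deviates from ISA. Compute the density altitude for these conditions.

Pressure altitude = 2200 + (1013 − 1003) × 30 = 2200 + (+300) = 2500 ft.
ISA temperature at 2500 ft = 15 − 2 × (2500/1000) = 10°C.
ISA deviation = 8 − 10 = -2°C.
Density altitude = 2500 + 120 × (-2) = 2260 ft.

2260 ft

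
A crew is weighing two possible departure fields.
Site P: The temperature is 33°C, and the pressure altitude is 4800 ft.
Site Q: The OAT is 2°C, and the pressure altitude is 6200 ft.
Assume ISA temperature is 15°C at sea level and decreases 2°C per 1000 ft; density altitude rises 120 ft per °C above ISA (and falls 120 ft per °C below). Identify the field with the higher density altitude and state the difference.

Site P: ISA temp = 5.4°C, deviation +27.6°C, DA = 4800 + 120 × 27.6 = 8112 ft.
Site Q: ISA temp = 2.6°C, deviation -0.6°C, DA = 6200 + 120 × (-0.6) = 6128 ft.
Site P is higher by 8112 − 6128 = 1984 ft.

Site P by 1984 ft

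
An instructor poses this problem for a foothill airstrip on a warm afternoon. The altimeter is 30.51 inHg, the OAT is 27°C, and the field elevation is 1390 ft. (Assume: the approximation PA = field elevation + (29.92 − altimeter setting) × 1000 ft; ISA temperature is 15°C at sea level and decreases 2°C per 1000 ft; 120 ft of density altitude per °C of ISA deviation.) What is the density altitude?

Pressure altitude = 1390 + (29.92 − 30.51) × 1000 = 1390 + (-590) = 800 ft.
ISA temperature at 800 ft = 15 − 2 × (800/1000) = 13.4°C.
ISA deviation = 27 − 13.4 = +13.6°C.
Density altitude = 800 + 120 × (13.6) = 2432 ft.

2432 ft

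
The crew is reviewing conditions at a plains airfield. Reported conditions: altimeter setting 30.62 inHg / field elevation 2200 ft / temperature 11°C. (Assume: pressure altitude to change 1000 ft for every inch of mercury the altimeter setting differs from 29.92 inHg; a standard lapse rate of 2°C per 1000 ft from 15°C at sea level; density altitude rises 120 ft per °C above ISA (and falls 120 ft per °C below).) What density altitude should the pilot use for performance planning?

1380 ft

Pressure altitude = 2200 + (29.92 − 30.62) × 1000 = 2200 + (-700) = 1500 ft.
ISA temperature at 1500 ft = 15 − 2 × (1500/1000) = 12°C.
ISA deviation = 11 − 12 = -1°C.
Density altitude = 1500 + 120 × (-1) = 1380 ft.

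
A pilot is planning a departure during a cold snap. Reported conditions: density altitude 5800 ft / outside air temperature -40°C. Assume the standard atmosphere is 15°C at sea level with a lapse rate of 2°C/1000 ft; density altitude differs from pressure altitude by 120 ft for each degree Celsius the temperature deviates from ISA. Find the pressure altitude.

10000 ft

DA = PA + 120 × (OAT − (15 − 2·PA/1000)) = PA + 120·OAT − 1800 + 0.24·PA = 1.24·PA + 120·OAT − 1800.
So 1.24·PA = 5800 − 120 × (-40) + 1800 = 12400.
PA = 12400 / 1.24 = 10000 ft.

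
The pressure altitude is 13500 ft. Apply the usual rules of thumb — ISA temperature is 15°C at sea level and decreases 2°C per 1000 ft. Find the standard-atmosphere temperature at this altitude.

-12°C

ISA temperature = 15 − 2 × (13500/1000) = 15 − 27 = -12°C.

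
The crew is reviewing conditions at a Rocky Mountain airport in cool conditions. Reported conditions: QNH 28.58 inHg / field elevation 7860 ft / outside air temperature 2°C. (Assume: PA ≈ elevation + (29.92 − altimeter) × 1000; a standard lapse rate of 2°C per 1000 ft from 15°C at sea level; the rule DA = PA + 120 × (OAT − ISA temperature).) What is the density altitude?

Pressure altitude = 7860 + (29.92 − 28.58) × 1000 = 7860 + (+1340) = 9200 ft.
ISA temperature at 9200 ft = 15 − 2 × (9200/1000) = -3.4°C.
ISA deviation = 2 − (-3.4) = +5.4°C.
Density altitude = 9200 + 120 × (5.4) = 9848 ft.

9848 ft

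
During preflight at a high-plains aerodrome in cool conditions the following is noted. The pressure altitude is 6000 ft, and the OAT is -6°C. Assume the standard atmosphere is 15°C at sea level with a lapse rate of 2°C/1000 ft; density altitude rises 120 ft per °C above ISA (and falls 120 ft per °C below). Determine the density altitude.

4920 ft

ISA temperature at 6000 ft = 15 − 2 × (6000/1000) = 3°C.
ISA deviation = -6 − 3 = -9°C.
Density altitude = 6000 + 120 × (-9) = 6000 + (-1080) = 4920 ft.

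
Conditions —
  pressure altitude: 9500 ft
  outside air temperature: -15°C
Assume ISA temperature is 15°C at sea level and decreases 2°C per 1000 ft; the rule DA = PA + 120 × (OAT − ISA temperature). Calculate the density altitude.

ISA temperature at 9500 ft = 15 − 2 × (9500/1000) = -4°C.
ISA deviation = -15 − (-4) = -11°C.
Density altitude = 9500 + 120 × (-11) = 9500 + (-1320) = 8180 ft.

8180 ft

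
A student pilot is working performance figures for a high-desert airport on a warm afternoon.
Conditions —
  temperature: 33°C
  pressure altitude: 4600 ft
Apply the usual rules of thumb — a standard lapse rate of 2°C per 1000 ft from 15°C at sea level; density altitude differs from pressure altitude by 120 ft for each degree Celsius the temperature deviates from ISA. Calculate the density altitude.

ISA temperature at 4600 ft = 15 − 2 × (4600/1000) = 5.8°C.
ISA deviation = 33 − 5.8 = +27.2°C.
Density altitude = 4600 + 120 × (27.2) = 4600 + (+3264) = 7864 ft.

7864 ft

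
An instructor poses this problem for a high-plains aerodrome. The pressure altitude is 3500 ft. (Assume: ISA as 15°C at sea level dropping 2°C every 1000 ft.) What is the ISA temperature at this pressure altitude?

8°C

ISA temperature = 15 − 2 × (3500/1000) = 15 − 7 = 8°C.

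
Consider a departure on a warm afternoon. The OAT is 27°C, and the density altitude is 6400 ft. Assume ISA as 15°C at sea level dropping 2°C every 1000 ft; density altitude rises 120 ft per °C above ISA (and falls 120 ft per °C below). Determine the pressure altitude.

4000 ft

DA = PA + 120 × (OAT − (15 − 2·PA/1000)) = PA + 120·OAT − 1800 + 0.24·PA = 1.24·PA + 120·OAT − 1800.
So 1.24·PA = 6400 − 120 × 27 + 1800 = 4960.
PA = 4960 / 1.24 = 4000 ft.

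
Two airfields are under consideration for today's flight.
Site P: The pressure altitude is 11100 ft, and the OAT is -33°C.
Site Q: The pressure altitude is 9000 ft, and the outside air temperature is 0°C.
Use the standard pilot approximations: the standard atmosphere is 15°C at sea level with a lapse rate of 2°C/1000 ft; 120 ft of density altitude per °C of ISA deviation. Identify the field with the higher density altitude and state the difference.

Site P: ISA temp = -7.2°C, deviation -25.8°C, DA = 11100 + 120 × (-25.8) = 8004 ft.
Site Q: ISA temp = -3°C, deviation +3°C, DA = 9000 + 120 × 3 = 9360 ft.
Site Q is higher by 9360 − 8004 = 1356 ft.

Site Q by 1356 ft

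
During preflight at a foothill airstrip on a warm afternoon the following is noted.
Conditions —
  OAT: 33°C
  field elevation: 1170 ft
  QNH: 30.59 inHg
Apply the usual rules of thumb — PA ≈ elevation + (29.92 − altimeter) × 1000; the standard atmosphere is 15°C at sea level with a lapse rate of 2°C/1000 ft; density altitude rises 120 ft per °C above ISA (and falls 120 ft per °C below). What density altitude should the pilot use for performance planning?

Pressure altitude = 1170 + (29.92 − 30.59) × 1000 = 1170 + (-670) = 500 ft.
ISA temperature at 500 ft = 15 − 2 × (500/1000) = 14°C.
ISA deviation = 33 − 14 = +19°C.
Density altitude = 500 + 120 × (19) = 2780 ft.

2780 ft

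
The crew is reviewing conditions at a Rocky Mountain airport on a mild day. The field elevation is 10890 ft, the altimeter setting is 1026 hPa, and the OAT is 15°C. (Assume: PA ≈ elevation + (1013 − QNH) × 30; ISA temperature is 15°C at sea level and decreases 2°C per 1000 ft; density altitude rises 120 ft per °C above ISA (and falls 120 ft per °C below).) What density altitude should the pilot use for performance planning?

13020 ft

Pressure altitude = 10890 + (1013 − 1026) × 30 = 10890 + (-390) = 10500 ft.
ISA temperature at 10500 ft = 15 − 2 × (10500/1000) = -6°C.
ISA deviation = 15 − (-6) = +21°C.
Density altitude = 10500 + 120 × (21) = 13020 ft.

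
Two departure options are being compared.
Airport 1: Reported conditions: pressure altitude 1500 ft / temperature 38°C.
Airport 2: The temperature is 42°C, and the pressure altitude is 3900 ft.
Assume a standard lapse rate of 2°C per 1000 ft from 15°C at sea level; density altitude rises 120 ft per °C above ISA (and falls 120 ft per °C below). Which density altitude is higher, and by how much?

Airport 1: ISA temp = 12°C, deviation +26°C, DA = 1500 + 120 × 26 = 4620 ft.
Airport 2: ISA temp = 7.2°C, deviation +34.8°C, DA = 3900 + 120 × 34.8 = 8076 ft.
Airport 2 is higher by 8076 − 4620 = 3456 ft.

Airport 2 by 3456 ft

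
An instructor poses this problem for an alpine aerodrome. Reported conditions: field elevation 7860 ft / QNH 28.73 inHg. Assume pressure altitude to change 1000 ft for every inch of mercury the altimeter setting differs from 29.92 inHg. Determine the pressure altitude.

9050 ft

Pressure correction = (29.92 − 28.73) × 1000 = +1190 ft.
Pressure altitude = 7860 + (+1190) = 9050 ft.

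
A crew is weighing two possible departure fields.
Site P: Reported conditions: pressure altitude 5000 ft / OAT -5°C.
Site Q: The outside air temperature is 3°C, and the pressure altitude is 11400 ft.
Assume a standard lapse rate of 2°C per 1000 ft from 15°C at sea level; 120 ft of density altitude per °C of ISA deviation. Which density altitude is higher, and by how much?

Site P: ISA temp = 5°C, deviation -10°C, DA = 5000 + 120 × (-10) = 3800 ft.
Site Q: ISA temp = -7.8°C, deviation +10.8°C, DA = 11400 + 120 × 10.8 = 12696 ft.
Site Q is higher by 12696 − 3800 = 8896 ft.

Site Q by 8896 ft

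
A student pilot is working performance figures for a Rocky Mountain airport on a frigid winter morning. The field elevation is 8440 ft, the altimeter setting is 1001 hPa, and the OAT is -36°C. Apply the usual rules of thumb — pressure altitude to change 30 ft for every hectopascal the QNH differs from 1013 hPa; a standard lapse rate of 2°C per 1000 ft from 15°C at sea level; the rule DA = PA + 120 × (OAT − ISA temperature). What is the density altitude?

4792 ft

Pressure altitude = 8440 + (1013 − 1001) × 30 = 8440 + (+360) = 8800 ft.
ISA temperature at 8800 ft = 15 − 2 × (8800/1000) = -2.6°C.
ISA deviation = -36 − (-2.6) = -33.4°C.
Density altitude = 8800 + 120 × (-33.4) = 4792 ft.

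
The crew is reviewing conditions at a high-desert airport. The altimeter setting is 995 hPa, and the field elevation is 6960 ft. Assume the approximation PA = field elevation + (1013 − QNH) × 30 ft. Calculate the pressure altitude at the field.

Pressure correction = (1013 − 995) × 30 = +540 ft.
Pressure altitude = 6960 + (+540) = 7500 ft.

7500 ft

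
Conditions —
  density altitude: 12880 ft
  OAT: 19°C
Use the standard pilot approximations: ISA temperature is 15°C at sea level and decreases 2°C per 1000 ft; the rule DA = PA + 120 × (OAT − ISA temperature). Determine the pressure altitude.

DA = PA + 120 × (OAT − (15 − 2·PA/1000)) = PA + 120·OAT − 1800 + 0.24·PA = 1.24·PA + 120·OAT − 1800.
So 1.24·PA = 12880 − 120 × 19 + 1800 = 12400.
PA = 12400 / 1.24 = 10000 ft.

10000 ft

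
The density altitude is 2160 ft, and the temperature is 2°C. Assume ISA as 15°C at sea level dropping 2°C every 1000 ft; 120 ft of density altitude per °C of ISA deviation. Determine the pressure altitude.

DA = PA + 120 × (OAT − (15 − 2·PA/1000)) = PA + 120·OAT − 1800 + 0.24·PA = 1.24·PA + 120·OAT − 1800.
So 1.24·PA = 2160 − 120 × 2 + 1800 = 3720.
PA = 3720 / 1.24 = 3000 ft.

3000 ft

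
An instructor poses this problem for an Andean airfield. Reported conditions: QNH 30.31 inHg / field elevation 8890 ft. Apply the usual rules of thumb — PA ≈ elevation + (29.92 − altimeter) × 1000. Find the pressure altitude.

Pressure correction = (29.92 − 30.31) × 1000 = -390 ft.
Pressure altitude = 8890 + (-390) = 8500 ft.

8500 ft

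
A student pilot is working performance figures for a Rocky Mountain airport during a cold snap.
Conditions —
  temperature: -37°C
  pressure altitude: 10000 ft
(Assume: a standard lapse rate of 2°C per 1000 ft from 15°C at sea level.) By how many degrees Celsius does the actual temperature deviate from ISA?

ISA-32°C

ISA temperature at 10000 ft = 15 − 2 × (10000/1000) = -5°C.
Deviation = OAT − ISA = -37 − (-5) = -32°C.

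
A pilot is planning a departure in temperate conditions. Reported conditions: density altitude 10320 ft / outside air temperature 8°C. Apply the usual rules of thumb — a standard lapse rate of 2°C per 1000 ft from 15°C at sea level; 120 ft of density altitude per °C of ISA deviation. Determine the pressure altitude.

9000 ft

DA = PA + 120 × (OAT − (15 − 2·PA/1000)) = PA + 120·OAT − 1800 + 0.24·PA = 1.24·PA + 120·OAT − 1800.
So 1.24·PA = 10320 − 120 × 8 + 1800 = 11160.
PA = 11160 / 1.24 = 9000 ft.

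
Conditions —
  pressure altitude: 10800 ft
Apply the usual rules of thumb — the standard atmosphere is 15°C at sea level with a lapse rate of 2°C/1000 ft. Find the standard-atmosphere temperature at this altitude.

-6.6°C

ISA temperature = 15 − 2 × (10800/1000) = 15 − 21.6 = -6.6°C.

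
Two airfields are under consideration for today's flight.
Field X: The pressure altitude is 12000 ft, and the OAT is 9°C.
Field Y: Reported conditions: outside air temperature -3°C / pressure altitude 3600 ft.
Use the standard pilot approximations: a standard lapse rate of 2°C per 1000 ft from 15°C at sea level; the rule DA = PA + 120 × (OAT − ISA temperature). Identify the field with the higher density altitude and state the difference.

Field X: ISA temp = -9°C, deviation +18°C, DA = 12000 + 120 × 18 = 14160 ft.
Field Y: ISA temp = 7.8°C, deviation -10.8°C, DA = 3600 + 120 × (-10.8) = 2304 ft.
Field X is higher by 14160 − 2304 = 11856 ft.

Field X by 11856 ft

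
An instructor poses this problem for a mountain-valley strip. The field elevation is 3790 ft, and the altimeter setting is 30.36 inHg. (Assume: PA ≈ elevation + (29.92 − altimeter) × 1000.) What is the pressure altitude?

3350 ft

Pressure correction = (29.92 − 30.36) × 1000 = -440 ft.
Pressure altitude = 3790 + (-440) = 3350 ft.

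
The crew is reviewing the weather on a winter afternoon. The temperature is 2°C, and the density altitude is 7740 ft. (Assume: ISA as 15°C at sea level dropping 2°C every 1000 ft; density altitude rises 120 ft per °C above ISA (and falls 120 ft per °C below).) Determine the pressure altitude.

7500 ft

DA = PA + 120 × (OAT − (15 − 2·PA/1000)) = PA + 120·OAT − 1800 + 0.24·PA = 1.24·PA + 120·OAT − 1800.
So 1.24·PA = 7740 − 120 × 2 + 1800 = 9300.
PA = 9300 / 1.24 = 7500 ft.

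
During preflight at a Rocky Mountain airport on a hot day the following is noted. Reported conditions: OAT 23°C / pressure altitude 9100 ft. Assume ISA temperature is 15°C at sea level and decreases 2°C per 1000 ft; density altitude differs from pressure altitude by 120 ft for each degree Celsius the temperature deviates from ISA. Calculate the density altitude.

ISA temperature at 9100 ft = 15 − 2 × (9100/1000) = -3.2°C.
ISA deviation = 23 − (-3.2) = +26.2°C.
Density altitude = 9100 + 120 × (26.2) = 9100 + (+3144) = 12244 ft.

12244 ft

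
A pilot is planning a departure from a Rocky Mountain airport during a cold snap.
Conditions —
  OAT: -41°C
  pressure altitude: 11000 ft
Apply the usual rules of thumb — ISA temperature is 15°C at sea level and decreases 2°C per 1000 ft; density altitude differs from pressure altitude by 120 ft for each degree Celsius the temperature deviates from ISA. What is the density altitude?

ISA temperature at 11000 ft = 15 − 2 × (11000/1000) = -7°C.
ISA deviation = -41 − (-7) = -34°C.
Density altitude = 11000 + 120 × (-34) = 11000 + (-4080) = 6920 ft.

6920 ft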